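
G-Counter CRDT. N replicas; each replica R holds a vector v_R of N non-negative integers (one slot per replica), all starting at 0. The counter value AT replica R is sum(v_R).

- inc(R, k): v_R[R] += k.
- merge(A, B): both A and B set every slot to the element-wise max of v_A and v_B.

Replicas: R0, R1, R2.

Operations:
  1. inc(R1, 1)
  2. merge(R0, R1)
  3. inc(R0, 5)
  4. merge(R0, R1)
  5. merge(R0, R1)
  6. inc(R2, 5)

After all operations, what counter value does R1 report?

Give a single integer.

Answer: 6

Derivation:
Op 1: inc R1 by 1 -> R1=(0,1,0) value=1
Op 2: merge R0<->R1 -> R0=(0,1,0) R1=(0,1,0)
Op 3: inc R0 by 5 -> R0=(5,1,0) value=6
Op 4: merge R0<->R1 -> R0=(5,1,0) R1=(5,1,0)
Op 5: merge R0<->R1 -> R0=(5,1,0) R1=(5,1,0)
Op 6: inc R2 by 5 -> R2=(0,0,5) value=5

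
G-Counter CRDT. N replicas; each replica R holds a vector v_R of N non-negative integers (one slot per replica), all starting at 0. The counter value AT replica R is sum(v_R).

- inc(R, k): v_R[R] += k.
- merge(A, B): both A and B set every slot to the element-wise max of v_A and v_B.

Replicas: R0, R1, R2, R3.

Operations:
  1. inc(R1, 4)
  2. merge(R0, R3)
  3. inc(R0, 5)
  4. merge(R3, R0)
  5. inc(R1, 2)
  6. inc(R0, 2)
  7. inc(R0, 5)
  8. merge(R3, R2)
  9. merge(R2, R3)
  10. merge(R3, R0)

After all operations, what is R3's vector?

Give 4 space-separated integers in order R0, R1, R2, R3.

Answer: 12 0 0 0

Derivation:
Op 1: inc R1 by 4 -> R1=(0,4,0,0) value=4
Op 2: merge R0<->R3 -> R0=(0,0,0,0) R3=(0,0,0,0)
Op 3: inc R0 by 5 -> R0=(5,0,0,0) value=5
Op 4: merge R3<->R0 -> R3=(5,0,0,0) R0=(5,0,0,0)
Op 5: inc R1 by 2 -> R1=(0,6,0,0) value=6
Op 6: inc R0 by 2 -> R0=(7,0,0,0) value=7
Op 7: inc R0 by 5 -> R0=(12,0,0,0) value=12
Op 8: merge R3<->R2 -> R3=(5,0,0,0) R2=(5,0,0,0)
Op 9: merge R2<->R3 -> R2=(5,0,0,0) R3=(5,0,0,0)
Op 10: merge R3<->R0 -> R3=(12,0,0,0) R0=(12,0,0,0)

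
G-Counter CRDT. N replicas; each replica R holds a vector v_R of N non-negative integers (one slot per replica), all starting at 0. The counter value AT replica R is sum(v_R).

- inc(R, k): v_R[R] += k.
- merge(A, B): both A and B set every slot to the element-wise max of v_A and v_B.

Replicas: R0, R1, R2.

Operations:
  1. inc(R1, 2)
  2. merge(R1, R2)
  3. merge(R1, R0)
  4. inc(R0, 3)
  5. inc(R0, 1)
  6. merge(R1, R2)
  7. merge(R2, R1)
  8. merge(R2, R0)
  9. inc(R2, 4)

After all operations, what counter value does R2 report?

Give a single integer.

Answer: 10

Derivation:
Op 1: inc R1 by 2 -> R1=(0,2,0) value=2
Op 2: merge R1<->R2 -> R1=(0,2,0) R2=(0,2,0)
Op 3: merge R1<->R0 -> R1=(0,2,0) R0=(0,2,0)
Op 4: inc R0 by 3 -> R0=(3,2,0) value=5
Op 5: inc R0 by 1 -> R0=(4,2,0) value=6
Op 6: merge R1<->R2 -> R1=(0,2,0) R2=(0,2,0)
Op 7: merge R2<->R1 -> R2=(0,2,0) R1=(0,2,0)
Op 8: merge R2<->R0 -> R2=(4,2,0) R0=(4,2,0)
Op 9: inc R2 by 4 -> R2=(4,2,4) value=10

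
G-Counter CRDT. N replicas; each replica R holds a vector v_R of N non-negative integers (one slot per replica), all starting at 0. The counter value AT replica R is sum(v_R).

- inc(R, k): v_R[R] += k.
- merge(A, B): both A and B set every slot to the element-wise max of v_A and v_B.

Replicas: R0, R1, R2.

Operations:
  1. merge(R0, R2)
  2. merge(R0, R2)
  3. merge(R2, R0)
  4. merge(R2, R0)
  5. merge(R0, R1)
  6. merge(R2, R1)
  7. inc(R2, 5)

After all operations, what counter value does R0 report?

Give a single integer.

Answer: 0

Derivation:
Op 1: merge R0<->R2 -> R0=(0,0,0) R2=(0,0,0)
Op 2: merge R0<->R2 -> R0=(0,0,0) R2=(0,0,0)
Op 3: merge R2<->R0 -> R2=(0,0,0) R0=(0,0,0)
Op 4: merge R2<->R0 -> R2=(0,0,0) R0=(0,0,0)
Op 5: merge R0<->R1 -> R0=(0,0,0) R1=(0,0,0)
Op 6: merge R2<->R1 -> R2=(0,0,0) R1=(0,0,0)
Op 7: inc R2 by 5 -> R2=(0,0,5) value=5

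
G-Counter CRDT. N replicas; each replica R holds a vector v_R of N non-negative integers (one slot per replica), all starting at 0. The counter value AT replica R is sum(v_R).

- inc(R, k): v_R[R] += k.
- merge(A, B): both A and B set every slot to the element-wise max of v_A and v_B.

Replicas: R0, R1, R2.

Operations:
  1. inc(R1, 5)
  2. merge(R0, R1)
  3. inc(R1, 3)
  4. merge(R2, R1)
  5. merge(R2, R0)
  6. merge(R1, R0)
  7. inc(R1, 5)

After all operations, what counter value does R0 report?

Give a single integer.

Answer: 8

Derivation:
Op 1: inc R1 by 5 -> R1=(0,5,0) value=5
Op 2: merge R0<->R1 -> R0=(0,5,0) R1=(0,5,0)
Op 3: inc R1 by 3 -> R1=(0,8,0) value=8
Op 4: merge R2<->R1 -> R2=(0,8,0) R1=(0,8,0)
Op 5: merge R2<->R0 -> R2=(0,8,0) R0=(0,8,0)
Op 6: merge R1<->R0 -> R1=(0,8,0) R0=(0,8,0)
Op 7: inc R1 by 5 -> R1=(0,13,0) value=13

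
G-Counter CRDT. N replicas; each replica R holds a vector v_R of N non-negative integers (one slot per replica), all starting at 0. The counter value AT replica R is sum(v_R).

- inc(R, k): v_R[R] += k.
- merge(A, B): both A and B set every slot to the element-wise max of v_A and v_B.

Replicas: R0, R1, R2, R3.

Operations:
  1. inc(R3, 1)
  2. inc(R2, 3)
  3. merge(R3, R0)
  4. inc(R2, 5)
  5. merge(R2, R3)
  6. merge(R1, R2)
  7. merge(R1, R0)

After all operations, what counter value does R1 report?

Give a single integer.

Answer: 9

Derivation:
Op 1: inc R3 by 1 -> R3=(0,0,0,1) value=1
Op 2: inc R2 by 3 -> R2=(0,0,3,0) value=3
Op 3: merge R3<->R0 -> R3=(0,0,0,1) R0=(0,0,0,1)
Op 4: inc R2 by 5 -> R2=(0,0,8,0) value=8
Op 5: merge R2<->R3 -> R2=(0,0,8,1) R3=(0,0,8,1)
Op 6: merge R1<->R2 -> R1=(0,0,8,1) R2=(0,0,8,1)
Op 7: merge R1<->R0 -> R1=(0,0,8,1) R0=(0,0,8,1)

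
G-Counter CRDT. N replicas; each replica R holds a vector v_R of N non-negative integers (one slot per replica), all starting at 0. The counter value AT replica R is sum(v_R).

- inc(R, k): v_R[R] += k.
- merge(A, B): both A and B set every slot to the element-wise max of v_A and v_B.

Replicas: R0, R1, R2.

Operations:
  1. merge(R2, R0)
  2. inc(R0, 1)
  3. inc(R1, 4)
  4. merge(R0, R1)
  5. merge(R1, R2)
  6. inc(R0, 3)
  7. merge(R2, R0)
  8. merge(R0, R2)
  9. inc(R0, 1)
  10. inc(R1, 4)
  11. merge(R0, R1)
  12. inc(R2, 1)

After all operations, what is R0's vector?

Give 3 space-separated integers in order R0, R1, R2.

Answer: 5 8 0

Derivation:
Op 1: merge R2<->R0 -> R2=(0,0,0) R0=(0,0,0)
Op 2: inc R0 by 1 -> R0=(1,0,0) value=1
Op 3: inc R1 by 4 -> R1=(0,4,0) value=4
Op 4: merge R0<->R1 -> R0=(1,4,0) R1=(1,4,0)
Op 5: merge R1<->R2 -> R1=(1,4,0) R2=(1,4,0)
Op 6: inc R0 by 3 -> R0=(4,4,0) value=8
Op 7: merge R2<->R0 -> R2=(4,4,0) R0=(4,4,0)
Op 8: merge R0<->R2 -> R0=(4,4,0) R2=(4,4,0)
Op 9: inc R0 by 1 -> R0=(5,4,0) value=9
Op 10: inc R1 by 4 -> R1=(1,8,0) value=9
Op 11: merge R0<->R1 -> R0=(5,8,0) R1=(5,8,0)
Op 12: inc R2 by 1 -> R2=(4,4,1) value=9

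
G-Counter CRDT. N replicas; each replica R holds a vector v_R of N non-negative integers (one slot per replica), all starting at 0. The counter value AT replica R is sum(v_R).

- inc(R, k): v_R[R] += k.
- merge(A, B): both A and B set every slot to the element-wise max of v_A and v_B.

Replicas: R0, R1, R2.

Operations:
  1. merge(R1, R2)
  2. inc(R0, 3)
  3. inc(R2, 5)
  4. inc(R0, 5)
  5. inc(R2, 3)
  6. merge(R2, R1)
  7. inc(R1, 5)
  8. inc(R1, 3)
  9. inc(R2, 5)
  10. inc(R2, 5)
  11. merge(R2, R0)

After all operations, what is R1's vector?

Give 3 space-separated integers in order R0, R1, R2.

Op 1: merge R1<->R2 -> R1=(0,0,0) R2=(0,0,0)
Op 2: inc R0 by 3 -> R0=(3,0,0) value=3
Op 3: inc R2 by 5 -> R2=(0,0,5) value=5
Op 4: inc R0 by 5 -> R0=(8,0,0) value=8
Op 5: inc R2 by 3 -> R2=(0,0,8) value=8
Op 6: merge R2<->R1 -> R2=(0,0,8) R1=(0,0,8)
Op 7: inc R1 by 5 -> R1=(0,5,8) value=13
Op 8: inc R1 by 3 -> R1=(0,8,8) value=16
Op 9: inc R2 by 5 -> R2=(0,0,13) value=13
Op 10: inc R2 by 5 -> R2=(0,0,18) value=18
Op 11: merge R2<->R0 -> R2=(8,0,18) R0=(8,0,18)

Answer: 0 8 8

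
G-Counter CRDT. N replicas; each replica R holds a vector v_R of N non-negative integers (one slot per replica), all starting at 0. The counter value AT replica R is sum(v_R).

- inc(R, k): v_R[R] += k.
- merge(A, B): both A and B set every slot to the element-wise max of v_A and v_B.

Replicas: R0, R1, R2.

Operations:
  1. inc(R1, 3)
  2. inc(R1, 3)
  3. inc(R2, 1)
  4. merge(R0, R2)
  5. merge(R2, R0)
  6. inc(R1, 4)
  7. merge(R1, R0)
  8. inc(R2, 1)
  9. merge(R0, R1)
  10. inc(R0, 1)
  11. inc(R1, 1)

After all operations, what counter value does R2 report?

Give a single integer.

Answer: 2

Derivation:
Op 1: inc R1 by 3 -> R1=(0,3,0) value=3
Op 2: inc R1 by 3 -> R1=(0,6,0) value=6
Op 3: inc R2 by 1 -> R2=(0,0,1) value=1
Op 4: merge R0<->R2 -> R0=(0,0,1) R2=(0,0,1)
Op 5: merge R2<->R0 -> R2=(0,0,1) R0=(0,0,1)
Op 6: inc R1 by 4 -> R1=(0,10,0) value=10
Op 7: merge R1<->R0 -> R1=(0,10,1) R0=(0,10,1)
Op 8: inc R2 by 1 -> R2=(0,0,2) value=2
Op 9: merge R0<->R1 -> R0=(0,10,1) R1=(0,10,1)
Op 10: inc R0 by 1 -> R0=(1,10,1) value=12
Op 11: inc R1 by 1 -> R1=(0,11,1) value=12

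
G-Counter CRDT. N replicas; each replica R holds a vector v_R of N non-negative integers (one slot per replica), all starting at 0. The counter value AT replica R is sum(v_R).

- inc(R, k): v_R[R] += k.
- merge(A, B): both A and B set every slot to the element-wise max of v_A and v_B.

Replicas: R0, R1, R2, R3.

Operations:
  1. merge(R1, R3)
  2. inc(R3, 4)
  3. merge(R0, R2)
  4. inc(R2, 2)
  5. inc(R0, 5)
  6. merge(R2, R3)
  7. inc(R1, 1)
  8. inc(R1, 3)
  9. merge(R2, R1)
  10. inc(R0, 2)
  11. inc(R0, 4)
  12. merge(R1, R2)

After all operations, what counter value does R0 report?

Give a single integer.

Answer: 11

Derivation:
Op 1: merge R1<->R3 -> R1=(0,0,0,0) R3=(0,0,0,0)
Op 2: inc R3 by 4 -> R3=(0,0,0,4) value=4
Op 3: merge R0<->R2 -> R0=(0,0,0,0) R2=(0,0,0,0)
Op 4: inc R2 by 2 -> R2=(0,0,2,0) value=2
Op 5: inc R0 by 5 -> R0=(5,0,0,0) value=5
Op 6: merge R2<->R3 -> R2=(0,0,2,4) R3=(0,0,2,4)
Op 7: inc R1 by 1 -> R1=(0,1,0,0) value=1
Op 8: inc R1 by 3 -> R1=(0,4,0,0) value=4
Op 9: merge R2<->R1 -> R2=(0,4,2,4) R1=(0,4,2,4)
Op 10: inc R0 by 2 -> R0=(7,0,0,0) value=7
Op 11: inc R0 by 4 -> R0=(11,0,0,0) value=11
Op 12: merge R1<->R2 -> R1=(0,4,2,4) R2=(0,4,2,4)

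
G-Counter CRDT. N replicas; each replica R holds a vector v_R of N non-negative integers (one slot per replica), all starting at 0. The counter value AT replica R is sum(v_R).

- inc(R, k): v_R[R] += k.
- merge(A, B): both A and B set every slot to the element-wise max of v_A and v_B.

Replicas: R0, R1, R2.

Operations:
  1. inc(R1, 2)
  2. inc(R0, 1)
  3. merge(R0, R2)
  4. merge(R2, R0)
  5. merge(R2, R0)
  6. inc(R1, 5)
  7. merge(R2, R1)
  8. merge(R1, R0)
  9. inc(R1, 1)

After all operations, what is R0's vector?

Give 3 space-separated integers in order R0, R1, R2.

Answer: 1 7 0

Derivation:
Op 1: inc R1 by 2 -> R1=(0,2,0) value=2
Op 2: inc R0 by 1 -> R0=(1,0,0) value=1
Op 3: merge R0<->R2 -> R0=(1,0,0) R2=(1,0,0)
Op 4: merge R2<->R0 -> R2=(1,0,0) R0=(1,0,0)
Op 5: merge R2<->R0 -> R2=(1,0,0) R0=(1,0,0)
Op 6: inc R1 by 5 -> R1=(0,7,0) value=7
Op 7: merge R2<->R1 -> R2=(1,7,0) R1=(1,7,0)
Op 8: merge R1<->R0 -> R1=(1,7,0) R0=(1,7,0)
Op 9: inc R1 by 1 -> R1=(1,8,0) value=9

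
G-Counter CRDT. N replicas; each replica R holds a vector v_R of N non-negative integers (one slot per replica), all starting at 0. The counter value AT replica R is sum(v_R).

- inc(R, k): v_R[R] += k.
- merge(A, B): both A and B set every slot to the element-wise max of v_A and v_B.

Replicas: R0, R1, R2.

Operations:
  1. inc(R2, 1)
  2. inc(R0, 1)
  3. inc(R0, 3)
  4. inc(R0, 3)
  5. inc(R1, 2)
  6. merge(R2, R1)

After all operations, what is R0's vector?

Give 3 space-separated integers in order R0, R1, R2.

Answer: 7 0 0

Derivation:
Op 1: inc R2 by 1 -> R2=(0,0,1) value=1
Op 2: inc R0 by 1 -> R0=(1,0,0) value=1
Op 3: inc R0 by 3 -> R0=(4,0,0) value=4
Op 4: inc R0 by 3 -> R0=(7,0,0) value=7
Op 5: inc R1 by 2 -> R1=(0,2,0) value=2
Op 6: merge R2<->R1 -> R2=(0,2,1) R1=(0,2,1)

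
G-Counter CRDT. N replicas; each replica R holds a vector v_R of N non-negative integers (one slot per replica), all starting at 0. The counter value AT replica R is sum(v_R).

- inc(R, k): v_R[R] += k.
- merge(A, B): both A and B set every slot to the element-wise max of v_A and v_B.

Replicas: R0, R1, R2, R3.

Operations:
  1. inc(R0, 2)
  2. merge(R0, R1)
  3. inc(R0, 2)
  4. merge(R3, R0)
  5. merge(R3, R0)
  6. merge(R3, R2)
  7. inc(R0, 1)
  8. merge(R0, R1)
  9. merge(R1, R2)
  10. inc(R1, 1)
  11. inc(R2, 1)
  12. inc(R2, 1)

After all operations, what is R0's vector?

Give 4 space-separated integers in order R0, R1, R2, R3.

Answer: 5 0 0 0

Derivation:
Op 1: inc R0 by 2 -> R0=(2,0,0,0) value=2
Op 2: merge R0<->R1 -> R0=(2,0,0,0) R1=(2,0,0,0)
Op 3: inc R0 by 2 -> R0=(4,0,0,0) value=4
Op 4: merge R3<->R0 -> R3=(4,0,0,0) R0=(4,0,0,0)
Op 5: merge R3<->R0 -> R3=(4,0,0,0) R0=(4,0,0,0)
Op 6: merge R3<->R2 -> R3=(4,0,0,0) R2=(4,0,0,0)
Op 7: inc R0 by 1 -> R0=(5,0,0,0) value=5
Op 8: merge R0<->R1 -> R0=(5,0,0,0) R1=(5,0,0,0)
Op 9: merge R1<->R2 -> R1=(5,0,0,0) R2=(5,0,0,0)
Op 10: inc R1 by 1 -> R1=(5,1,0,0) value=6
Op 11: inc R2 by 1 -> R2=(5,0,1,0) value=6
Op 12: inc R2 by 1 -> R2=(5,0,2,0) value=7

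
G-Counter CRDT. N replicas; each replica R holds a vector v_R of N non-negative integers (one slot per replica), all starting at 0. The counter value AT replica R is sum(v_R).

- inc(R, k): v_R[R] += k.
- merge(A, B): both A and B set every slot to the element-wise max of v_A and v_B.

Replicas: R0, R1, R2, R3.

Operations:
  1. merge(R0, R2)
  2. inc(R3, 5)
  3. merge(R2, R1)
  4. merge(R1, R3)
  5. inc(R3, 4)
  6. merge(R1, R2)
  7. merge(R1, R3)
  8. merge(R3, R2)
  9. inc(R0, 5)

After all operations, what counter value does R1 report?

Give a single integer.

Op 1: merge R0<->R2 -> R0=(0,0,0,0) R2=(0,0,0,0)
Op 2: inc R3 by 5 -> R3=(0,0,0,5) value=5
Op 3: merge R2<->R1 -> R2=(0,0,0,0) R1=(0,0,0,0)
Op 4: merge R1<->R3 -> R1=(0,0,0,5) R3=(0,0,0,5)
Op 5: inc R3 by 4 -> R3=(0,0,0,9) value=9
Op 6: merge R1<->R2 -> R1=(0,0,0,5) R2=(0,0,0,5)
Op 7: merge R1<->R3 -> R1=(0,0,0,9) R3=(0,0,0,9)
Op 8: merge R3<->R2 -> R3=(0,0,0,9) R2=(0,0,0,9)
Op 9: inc R0 by 5 -> R0=(5,0,0,0) value=5

Answer: 9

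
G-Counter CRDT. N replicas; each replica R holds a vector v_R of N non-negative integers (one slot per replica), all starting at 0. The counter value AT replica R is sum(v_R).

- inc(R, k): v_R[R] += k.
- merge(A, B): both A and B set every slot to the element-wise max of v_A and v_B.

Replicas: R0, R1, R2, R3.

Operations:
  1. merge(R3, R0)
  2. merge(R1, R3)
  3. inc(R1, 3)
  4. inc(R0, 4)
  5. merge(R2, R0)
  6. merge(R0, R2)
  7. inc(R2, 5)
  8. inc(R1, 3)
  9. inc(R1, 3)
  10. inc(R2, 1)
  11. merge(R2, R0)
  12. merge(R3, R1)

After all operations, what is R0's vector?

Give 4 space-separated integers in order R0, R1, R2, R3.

Answer: 4 0 6 0

Derivation:
Op 1: merge R3<->R0 -> R3=(0,0,0,0) R0=(0,0,0,0)
Op 2: merge R1<->R3 -> R1=(0,0,0,0) R3=(0,0,0,0)
Op 3: inc R1 by 3 -> R1=(0,3,0,0) value=3
Op 4: inc R0 by 4 -> R0=(4,0,0,0) value=4
Op 5: merge R2<->R0 -> R2=(4,0,0,0) R0=(4,0,0,0)
Op 6: merge R0<->R2 -> R0=(4,0,0,0) R2=(4,0,0,0)
Op 7: inc R2 by 5 -> R2=(4,0,5,0) value=9
Op 8: inc R1 by 3 -> R1=(0,6,0,0) value=6
Op 9: inc R1 by 3 -> R1=(0,9,0,0) value=9
Op 10: inc R2 by 1 -> R2=(4,0,6,0) value=10
Op 11: merge R2<->R0 -> R2=(4,0,6,0) R0=(4,0,6,0)
Op 12: merge R3<->R1 -> R3=(0,9,0,0) R1=(0,9,0,0)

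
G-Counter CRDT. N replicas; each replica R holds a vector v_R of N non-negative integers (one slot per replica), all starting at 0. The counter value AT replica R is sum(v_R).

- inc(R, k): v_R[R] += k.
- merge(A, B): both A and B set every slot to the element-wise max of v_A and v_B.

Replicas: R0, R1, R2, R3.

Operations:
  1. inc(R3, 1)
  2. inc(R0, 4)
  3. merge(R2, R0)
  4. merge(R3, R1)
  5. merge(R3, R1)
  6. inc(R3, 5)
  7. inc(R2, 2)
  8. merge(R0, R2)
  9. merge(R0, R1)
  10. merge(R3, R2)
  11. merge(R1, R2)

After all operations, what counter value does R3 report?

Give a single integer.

Op 1: inc R3 by 1 -> R3=(0,0,0,1) value=1
Op 2: inc R0 by 4 -> R0=(4,0,0,0) value=4
Op 3: merge R2<->R0 -> R2=(4,0,0,0) R0=(4,0,0,0)
Op 4: merge R3<->R1 -> R3=(0,0,0,1) R1=(0,0,0,1)
Op 5: merge R3<->R1 -> R3=(0,0,0,1) R1=(0,0,0,1)
Op 6: inc R3 by 5 -> R3=(0,0,0,6) value=6
Op 7: inc R2 by 2 -> R2=(4,0,2,0) value=6
Op 8: merge R0<->R2 -> R0=(4,0,2,0) R2=(4,0,2,0)
Op 9: merge R0<->R1 -> R0=(4,0,2,1) R1=(4,0,2,1)
Op 10: merge R3<->R2 -> R3=(4,0,2,6) R2=(4,0,2,6)
Op 11: merge R1<->R2 -> R1=(4,0,2,6) R2=(4,0,2,6)

Answer: 12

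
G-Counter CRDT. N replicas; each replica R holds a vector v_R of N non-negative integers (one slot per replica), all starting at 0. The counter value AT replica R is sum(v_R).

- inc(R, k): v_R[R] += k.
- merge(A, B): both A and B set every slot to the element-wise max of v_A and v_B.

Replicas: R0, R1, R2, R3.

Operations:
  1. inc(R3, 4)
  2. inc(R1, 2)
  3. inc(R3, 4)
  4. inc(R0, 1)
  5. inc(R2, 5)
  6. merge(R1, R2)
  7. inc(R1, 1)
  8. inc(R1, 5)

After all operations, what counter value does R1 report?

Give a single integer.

Answer: 13

Derivation:
Op 1: inc R3 by 4 -> R3=(0,0,0,4) value=4
Op 2: inc R1 by 2 -> R1=(0,2,0,0) value=2
Op 3: inc R3 by 4 -> R3=(0,0,0,8) value=8
Op 4: inc R0 by 1 -> R0=(1,0,0,0) value=1
Op 5: inc R2 by 5 -> R2=(0,0,5,0) value=5
Op 6: merge R1<->R2 -> R1=(0,2,5,0) R2=(0,2,5,0)
Op 7: inc R1 by 1 -> R1=(0,3,5,0) value=8
Op 8: inc R1 by 5 -> R1=(0,8,5,0) value=13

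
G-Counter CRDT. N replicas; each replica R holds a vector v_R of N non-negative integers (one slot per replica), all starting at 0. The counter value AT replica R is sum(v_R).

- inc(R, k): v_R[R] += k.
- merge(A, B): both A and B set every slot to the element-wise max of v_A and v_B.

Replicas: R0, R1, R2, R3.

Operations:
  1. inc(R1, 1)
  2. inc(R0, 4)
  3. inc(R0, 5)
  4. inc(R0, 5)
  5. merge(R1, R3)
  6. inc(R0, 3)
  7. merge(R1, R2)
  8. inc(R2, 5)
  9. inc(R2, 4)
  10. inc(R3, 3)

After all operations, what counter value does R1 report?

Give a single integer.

Answer: 1

Derivation:
Op 1: inc R1 by 1 -> R1=(0,1,0,0) value=1
Op 2: inc R0 by 4 -> R0=(4,0,0,0) value=4
Op 3: inc R0 by 5 -> R0=(9,0,0,0) value=9
Op 4: inc R0 by 5 -> R0=(14,0,0,0) value=14
Op 5: merge R1<->R3 -> R1=(0,1,0,0) R3=(0,1,0,0)
Op 6: inc R0 by 3 -> R0=(17,0,0,0) value=17
Op 7: merge R1<->R2 -> R1=(0,1,0,0) R2=(0,1,0,0)
Op 8: inc R2 by 5 -> R2=(0,1,5,0) value=6
Op 9: inc R2 by 4 -> R2=(0,1,9,0) value=10
Op 10: inc R3 by 3 -> R3=(0,1,0,3) value=4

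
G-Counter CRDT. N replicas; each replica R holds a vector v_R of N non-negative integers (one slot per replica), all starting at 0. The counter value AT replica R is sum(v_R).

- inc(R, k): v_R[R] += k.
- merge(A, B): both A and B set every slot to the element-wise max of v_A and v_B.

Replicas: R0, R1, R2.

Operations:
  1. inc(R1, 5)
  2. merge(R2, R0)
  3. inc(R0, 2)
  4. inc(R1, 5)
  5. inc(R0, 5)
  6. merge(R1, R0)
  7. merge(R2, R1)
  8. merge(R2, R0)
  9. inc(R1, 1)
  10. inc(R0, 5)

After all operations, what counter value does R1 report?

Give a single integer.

Answer: 18

Derivation:
Op 1: inc R1 by 5 -> R1=(0,5,0) value=5
Op 2: merge R2<->R0 -> R2=(0,0,0) R0=(0,0,0)
Op 3: inc R0 by 2 -> R0=(2,0,0) value=2
Op 4: inc R1 by 5 -> R1=(0,10,0) value=10
Op 5: inc R0 by 5 -> R0=(7,0,0) value=7
Op 6: merge R1<->R0 -> R1=(7,10,0) R0=(7,10,0)
Op 7: merge R2<->R1 -> R2=(7,10,0) R1=(7,10,0)
Op 8: merge R2<->R0 -> R2=(7,10,0) R0=(7,10,0)
Op 9: inc R1 by 1 -> R1=(7,11,0) value=18
Op 10: inc R0 by 5 -> R0=(12,10,0) value=22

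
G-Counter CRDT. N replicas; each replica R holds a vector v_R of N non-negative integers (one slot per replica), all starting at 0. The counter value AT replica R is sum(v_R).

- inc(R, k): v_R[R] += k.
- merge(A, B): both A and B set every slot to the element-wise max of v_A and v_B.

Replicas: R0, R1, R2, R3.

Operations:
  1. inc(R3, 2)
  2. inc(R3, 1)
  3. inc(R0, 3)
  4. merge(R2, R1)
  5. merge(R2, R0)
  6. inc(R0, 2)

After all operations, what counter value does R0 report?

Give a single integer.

Op 1: inc R3 by 2 -> R3=(0,0,0,2) value=2
Op 2: inc R3 by 1 -> R3=(0,0,0,3) value=3
Op 3: inc R0 by 3 -> R0=(3,0,0,0) value=3
Op 4: merge R2<->R1 -> R2=(0,0,0,0) R1=(0,0,0,0)
Op 5: merge R2<->R0 -> R2=(3,0,0,0) R0=(3,0,0,0)
Op 6: inc R0 by 2 -> R0=(5,0,0,0) value=5

Answer: 5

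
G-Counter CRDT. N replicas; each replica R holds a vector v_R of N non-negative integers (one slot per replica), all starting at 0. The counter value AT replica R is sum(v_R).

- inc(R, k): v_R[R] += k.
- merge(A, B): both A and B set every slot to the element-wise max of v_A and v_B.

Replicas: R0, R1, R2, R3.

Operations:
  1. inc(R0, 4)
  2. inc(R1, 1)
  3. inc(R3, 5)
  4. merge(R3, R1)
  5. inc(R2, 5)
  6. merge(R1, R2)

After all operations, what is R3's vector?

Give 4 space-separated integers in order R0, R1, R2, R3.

Answer: 0 1 0 5

Derivation:
Op 1: inc R0 by 4 -> R0=(4,0,0,0) value=4
Op 2: inc R1 by 1 -> R1=(0,1,0,0) value=1
Op 3: inc R3 by 5 -> R3=(0,0,0,5) value=5
Op 4: merge R3<->R1 -> R3=(0,1,0,5) R1=(0,1,0,5)
Op 5: inc R2 by 5 -> R2=(0,0,5,0) value=5
Op 6: merge R1<->R2 -> R1=(0,1,5,5) R2=(0,1,5,5)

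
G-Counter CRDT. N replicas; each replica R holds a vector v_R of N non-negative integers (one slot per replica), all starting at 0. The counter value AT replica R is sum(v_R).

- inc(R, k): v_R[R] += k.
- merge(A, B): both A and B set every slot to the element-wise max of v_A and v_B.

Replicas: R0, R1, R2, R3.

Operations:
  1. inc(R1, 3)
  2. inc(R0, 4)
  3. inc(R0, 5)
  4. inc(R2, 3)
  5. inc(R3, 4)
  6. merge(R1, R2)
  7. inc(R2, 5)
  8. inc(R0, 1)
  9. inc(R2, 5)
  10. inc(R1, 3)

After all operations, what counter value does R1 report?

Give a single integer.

Op 1: inc R1 by 3 -> R1=(0,3,0,0) value=3
Op 2: inc R0 by 4 -> R0=(4,0,0,0) value=4
Op 3: inc R0 by 5 -> R0=(9,0,0,0) value=9
Op 4: inc R2 by 3 -> R2=(0,0,3,0) value=3
Op 5: inc R3 by 4 -> R3=(0,0,0,4) value=4
Op 6: merge R1<->R2 -> R1=(0,3,3,0) R2=(0,3,3,0)
Op 7: inc R2 by 5 -> R2=(0,3,8,0) value=11
Op 8: inc R0 by 1 -> R0=(10,0,0,0) value=10
Op 9: inc R2 by 5 -> R2=(0,3,13,0) value=16
Op 10: inc R1 by 3 -> R1=(0,6,3,0) value=9

Answer: 9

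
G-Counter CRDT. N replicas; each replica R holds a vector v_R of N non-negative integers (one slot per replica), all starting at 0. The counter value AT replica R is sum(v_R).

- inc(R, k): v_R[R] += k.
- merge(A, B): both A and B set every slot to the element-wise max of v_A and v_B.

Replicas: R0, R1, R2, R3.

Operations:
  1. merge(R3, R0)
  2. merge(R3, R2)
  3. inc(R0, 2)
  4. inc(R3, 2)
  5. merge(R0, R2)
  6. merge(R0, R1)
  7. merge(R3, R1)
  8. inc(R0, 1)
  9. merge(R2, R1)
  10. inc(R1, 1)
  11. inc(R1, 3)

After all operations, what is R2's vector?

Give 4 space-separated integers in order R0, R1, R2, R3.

Op 1: merge R3<->R0 -> R3=(0,0,0,0) R0=(0,0,0,0)
Op 2: merge R3<->R2 -> R3=(0,0,0,0) R2=(0,0,0,0)
Op 3: inc R0 by 2 -> R0=(2,0,0,0) value=2
Op 4: inc R3 by 2 -> R3=(0,0,0,2) value=2
Op 5: merge R0<->R2 -> R0=(2,0,0,0) R2=(2,0,0,0)
Op 6: merge R0<->R1 -> R0=(2,0,0,0) R1=(2,0,0,0)
Op 7: merge R3<->R1 -> R3=(2,0,0,2) R1=(2,0,0,2)
Op 8: inc R0 by 1 -> R0=(3,0,0,0) value=3
Op 9: merge R2<->R1 -> R2=(2,0,0,2) R1=(2,0,0,2)
Op 10: inc R1 by 1 -> R1=(2,1,0,2) value=5
Op 11: inc R1 by 3 -> R1=(2,4,0,2) value=8

Answer: 2 0 0 2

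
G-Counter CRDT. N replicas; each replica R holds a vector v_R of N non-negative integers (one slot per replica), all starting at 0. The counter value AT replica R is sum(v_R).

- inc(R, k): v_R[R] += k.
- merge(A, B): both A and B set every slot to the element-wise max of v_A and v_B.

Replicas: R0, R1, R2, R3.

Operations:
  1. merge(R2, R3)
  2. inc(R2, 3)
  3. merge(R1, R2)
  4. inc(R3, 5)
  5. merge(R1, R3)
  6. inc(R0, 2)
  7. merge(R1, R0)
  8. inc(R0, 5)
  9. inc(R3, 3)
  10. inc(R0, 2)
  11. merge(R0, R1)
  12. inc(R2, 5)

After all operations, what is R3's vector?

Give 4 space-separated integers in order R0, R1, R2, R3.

Answer: 0 0 3 8

Derivation:
Op 1: merge R2<->R3 -> R2=(0,0,0,0) R3=(0,0,0,0)
Op 2: inc R2 by 3 -> R2=(0,0,3,0) value=3
Op 3: merge R1<->R2 -> R1=(0,0,3,0) R2=(0,0,3,0)
Op 4: inc R3 by 5 -> R3=(0,0,0,5) value=5
Op 5: merge R1<->R3 -> R1=(0,0,3,5) R3=(0,0,3,5)
Op 6: inc R0 by 2 -> R0=(2,0,0,0) value=2
Op 7: merge R1<->R0 -> R1=(2,0,3,5) R0=(2,0,3,5)
Op 8: inc R0 by 5 -> R0=(7,0,3,5) value=15
Op 9: inc R3 by 3 -> R3=(0,0,3,8) value=11
Op 10: inc R0 by 2 -> R0=(9,0,3,5) value=17
Op 11: merge R0<->R1 -> R0=(9,0,3,5) R1=(9,0,3,5)
Op 12: inc R2 by 5 -> R2=(0,0,8,0) value=8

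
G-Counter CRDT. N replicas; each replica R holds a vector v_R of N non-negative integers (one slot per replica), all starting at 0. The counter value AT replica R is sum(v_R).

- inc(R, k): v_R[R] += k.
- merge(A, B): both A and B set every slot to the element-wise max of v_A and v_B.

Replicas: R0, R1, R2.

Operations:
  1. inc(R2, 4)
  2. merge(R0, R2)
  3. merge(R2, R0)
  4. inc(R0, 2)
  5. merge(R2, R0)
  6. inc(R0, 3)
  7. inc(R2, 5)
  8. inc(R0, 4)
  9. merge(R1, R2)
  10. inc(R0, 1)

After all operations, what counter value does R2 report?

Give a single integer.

Op 1: inc R2 by 4 -> R2=(0,0,4) value=4
Op 2: merge R0<->R2 -> R0=(0,0,4) R2=(0,0,4)
Op 3: merge R2<->R0 -> R2=(0,0,4) R0=(0,0,4)
Op 4: inc R0 by 2 -> R0=(2,0,4) value=6
Op 5: merge R2<->R0 -> R2=(2,0,4) R0=(2,0,4)
Op 6: inc R0 by 3 -> R0=(5,0,4) value=9
Op 7: inc R2 by 5 -> R2=(2,0,9) value=11
Op 8: inc R0 by 4 -> R0=(9,0,4) value=13
Op 9: merge R1<->R2 -> R1=(2,0,9) R2=(2,0,9)
Op 10: inc R0 by 1 -> R0=(10,0,4) value=14

Answer: 11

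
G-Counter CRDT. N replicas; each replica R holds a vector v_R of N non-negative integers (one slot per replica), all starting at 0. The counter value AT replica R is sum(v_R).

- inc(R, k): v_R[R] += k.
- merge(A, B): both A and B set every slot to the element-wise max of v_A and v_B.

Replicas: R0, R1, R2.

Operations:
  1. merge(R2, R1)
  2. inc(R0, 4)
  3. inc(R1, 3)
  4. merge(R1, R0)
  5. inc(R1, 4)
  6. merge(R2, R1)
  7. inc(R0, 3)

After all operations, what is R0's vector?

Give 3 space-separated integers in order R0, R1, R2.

Op 1: merge R2<->R1 -> R2=(0,0,0) R1=(0,0,0)
Op 2: inc R0 by 4 -> R0=(4,0,0) value=4
Op 3: inc R1 by 3 -> R1=(0,3,0) value=3
Op 4: merge R1<->R0 -> R1=(4,3,0) R0=(4,3,0)
Op 5: inc R1 by 4 -> R1=(4,7,0) value=11
Op 6: merge R2<->R1 -> R2=(4,7,0) R1=(4,7,0)
Op 7: inc R0 by 3 -> R0=(7,3,0) value=10

Answer: 7 3 0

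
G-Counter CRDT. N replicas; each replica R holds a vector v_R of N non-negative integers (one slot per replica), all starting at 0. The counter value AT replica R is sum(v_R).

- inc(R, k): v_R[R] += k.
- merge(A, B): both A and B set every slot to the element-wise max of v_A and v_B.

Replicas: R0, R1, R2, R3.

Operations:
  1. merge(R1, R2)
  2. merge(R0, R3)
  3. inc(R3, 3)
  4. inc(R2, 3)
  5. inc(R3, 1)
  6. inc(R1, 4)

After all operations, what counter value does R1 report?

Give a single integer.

Answer: 4

Derivation:
Op 1: merge R1<->R2 -> R1=(0,0,0,0) R2=(0,0,0,0)
Op 2: merge R0<->R3 -> R0=(0,0,0,0) R3=(0,0,0,0)
Op 3: inc R3 by 3 -> R3=(0,0,0,3) value=3
Op 4: inc R2 by 3 -> R2=(0,0,3,0) value=3
Op 5: inc R3 by 1 -> R3=(0,0,0,4) value=4
Op 6: inc R1 by 4 -> R1=(0,4,0,0) value=4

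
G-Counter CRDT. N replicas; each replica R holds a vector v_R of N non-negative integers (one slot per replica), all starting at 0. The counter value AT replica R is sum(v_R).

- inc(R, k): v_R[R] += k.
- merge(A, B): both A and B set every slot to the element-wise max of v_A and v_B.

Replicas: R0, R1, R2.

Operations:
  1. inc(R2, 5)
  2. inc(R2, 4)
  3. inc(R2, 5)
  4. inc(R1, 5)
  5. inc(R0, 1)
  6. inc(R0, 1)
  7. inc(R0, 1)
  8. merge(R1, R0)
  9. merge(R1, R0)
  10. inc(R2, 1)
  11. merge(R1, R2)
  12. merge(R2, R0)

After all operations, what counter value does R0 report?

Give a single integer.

Answer: 23

Derivation:
Op 1: inc R2 by 5 -> R2=(0,0,5) value=5
Op 2: inc R2 by 4 -> R2=(0,0,9) value=9
Op 3: inc R2 by 5 -> R2=(0,0,14) value=14
Op 4: inc R1 by 5 -> R1=(0,5,0) value=5
Op 5: inc R0 by 1 -> R0=(1,0,0) value=1
Op 6: inc R0 by 1 -> R0=(2,0,0) value=2
Op 7: inc R0 by 1 -> R0=(3,0,0) value=3
Op 8: merge R1<->R0 -> R1=(3,5,0) R0=(3,5,0)
Op 9: merge R1<->R0 -> R1=(3,5,0) R0=(3,5,0)
Op 10: inc R2 by 1 -> R2=(0,0,15) value=15
Op 11: merge R1<->R2 -> R1=(3,5,15) R2=(3,5,15)
Op 12: merge R2<->R0 -> R2=(3,5,15) R0=(3,5,15)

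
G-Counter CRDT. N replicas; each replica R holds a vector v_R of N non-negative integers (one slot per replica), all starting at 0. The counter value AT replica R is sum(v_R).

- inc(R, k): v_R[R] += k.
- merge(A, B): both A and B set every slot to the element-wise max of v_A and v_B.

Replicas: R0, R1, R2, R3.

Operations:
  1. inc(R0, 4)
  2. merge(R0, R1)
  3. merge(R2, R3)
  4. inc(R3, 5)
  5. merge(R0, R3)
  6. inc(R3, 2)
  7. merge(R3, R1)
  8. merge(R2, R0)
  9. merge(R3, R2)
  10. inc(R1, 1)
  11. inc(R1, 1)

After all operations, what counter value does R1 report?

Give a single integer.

Op 1: inc R0 by 4 -> R0=(4,0,0,0) value=4
Op 2: merge R0<->R1 -> R0=(4,0,0,0) R1=(4,0,0,0)
Op 3: merge R2<->R3 -> R2=(0,0,0,0) R3=(0,0,0,0)
Op 4: inc R3 by 5 -> R3=(0,0,0,5) value=5
Op 5: merge R0<->R3 -> R0=(4,0,0,5) R3=(4,0,0,5)
Op 6: inc R3 by 2 -> R3=(4,0,0,7) value=11
Op 7: merge R3<->R1 -> R3=(4,0,0,7) R1=(4,0,0,7)
Op 8: merge R2<->R0 -> R2=(4,0,0,5) R0=(4,0,0,5)
Op 9: merge R3<->R2 -> R3=(4,0,0,7) R2=(4,0,0,7)
Op 10: inc R1 by 1 -> R1=(4,1,0,7) value=12
Op 11: inc R1 by 1 -> R1=(4,2,0,7) value=13

Answer: 13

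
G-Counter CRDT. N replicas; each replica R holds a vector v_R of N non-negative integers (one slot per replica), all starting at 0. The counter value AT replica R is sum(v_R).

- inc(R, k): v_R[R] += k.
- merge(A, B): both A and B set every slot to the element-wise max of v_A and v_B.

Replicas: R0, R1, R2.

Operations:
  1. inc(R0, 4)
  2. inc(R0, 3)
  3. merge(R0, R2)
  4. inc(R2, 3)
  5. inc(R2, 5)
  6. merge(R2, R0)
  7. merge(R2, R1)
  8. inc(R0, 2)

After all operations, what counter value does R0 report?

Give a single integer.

Op 1: inc R0 by 4 -> R0=(4,0,0) value=4
Op 2: inc R0 by 3 -> R0=(7,0,0) value=7
Op 3: merge R0<->R2 -> R0=(7,0,0) R2=(7,0,0)
Op 4: inc R2 by 3 -> R2=(7,0,3) value=10
Op 5: inc R2 by 5 -> R2=(7,0,8) value=15
Op 6: merge R2<->R0 -> R2=(7,0,8) R0=(7,0,8)
Op 7: merge R2<->R1 -> R2=(7,0,8) R1=(7,0,8)
Op 8: inc R0 by 2 -> R0=(9,0,8) value=17

Answer: 17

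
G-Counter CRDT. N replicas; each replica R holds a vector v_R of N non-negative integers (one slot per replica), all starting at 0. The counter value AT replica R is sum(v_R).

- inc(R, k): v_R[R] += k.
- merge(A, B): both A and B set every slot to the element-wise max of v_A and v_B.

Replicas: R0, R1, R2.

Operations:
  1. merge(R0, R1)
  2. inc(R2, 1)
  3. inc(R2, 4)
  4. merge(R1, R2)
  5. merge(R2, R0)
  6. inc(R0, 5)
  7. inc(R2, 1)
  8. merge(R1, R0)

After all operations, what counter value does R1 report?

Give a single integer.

Answer: 10

Derivation:
Op 1: merge R0<->R1 -> R0=(0,0,0) R1=(0,0,0)
Op 2: inc R2 by 1 -> R2=(0,0,1) value=1
Op 3: inc R2 by 4 -> R2=(0,0,5) value=5
Op 4: merge R1<->R2 -> R1=(0,0,5) R2=(0,0,5)
Op 5: merge R2<->R0 -> R2=(0,0,5) R0=(0,0,5)
Op 6: inc R0 by 5 -> R0=(5,0,5) value=10
Op 7: inc R2 by 1 -> R2=(0,0,6) value=6
Op 8: merge R1<->R0 -> R1=(5,0,5) R0=(5,0,5)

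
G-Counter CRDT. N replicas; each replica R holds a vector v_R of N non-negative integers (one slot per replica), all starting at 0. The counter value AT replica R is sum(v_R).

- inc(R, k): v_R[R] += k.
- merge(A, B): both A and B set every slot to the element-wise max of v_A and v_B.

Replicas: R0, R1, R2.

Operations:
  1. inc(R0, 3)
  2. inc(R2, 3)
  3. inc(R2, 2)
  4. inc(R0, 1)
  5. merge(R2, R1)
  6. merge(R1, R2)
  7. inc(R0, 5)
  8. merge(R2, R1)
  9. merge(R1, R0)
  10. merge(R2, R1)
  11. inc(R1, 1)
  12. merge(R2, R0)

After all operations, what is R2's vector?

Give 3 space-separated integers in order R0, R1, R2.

Op 1: inc R0 by 3 -> R0=(3,0,0) value=3
Op 2: inc R2 by 3 -> R2=(0,0,3) value=3
Op 3: inc R2 by 2 -> R2=(0,0,5) value=5
Op 4: inc R0 by 1 -> R0=(4,0,0) value=4
Op 5: merge R2<->R1 -> R2=(0,0,5) R1=(0,0,5)
Op 6: merge R1<->R2 -> R1=(0,0,5) R2=(0,0,5)
Op 7: inc R0 by 5 -> R0=(9,0,0) value=9
Op 8: merge R2<->R1 -> R2=(0,0,5) R1=(0,0,5)
Op 9: merge R1<->R0 -> R1=(9,0,5) R0=(9,0,5)
Op 10: merge R2<->R1 -> R2=(9,0,5) R1=(9,0,5)
Op 11: inc R1 by 1 -> R1=(9,1,5) value=15
Op 12: merge R2<->R0 -> R2=(9,0,5) R0=(9,0,5)

Answer: 9 0 5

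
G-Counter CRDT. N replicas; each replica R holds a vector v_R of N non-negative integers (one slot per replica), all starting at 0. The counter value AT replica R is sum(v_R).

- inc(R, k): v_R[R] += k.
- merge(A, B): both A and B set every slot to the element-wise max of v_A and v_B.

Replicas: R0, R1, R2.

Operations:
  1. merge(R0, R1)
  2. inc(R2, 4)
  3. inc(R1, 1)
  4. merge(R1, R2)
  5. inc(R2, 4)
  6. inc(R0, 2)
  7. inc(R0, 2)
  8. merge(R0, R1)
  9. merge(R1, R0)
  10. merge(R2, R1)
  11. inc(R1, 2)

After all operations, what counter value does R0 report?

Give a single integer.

Answer: 9

Derivation:
Op 1: merge R0<->R1 -> R0=(0,0,0) R1=(0,0,0)
Op 2: inc R2 by 4 -> R2=(0,0,4) value=4
Op 3: inc R1 by 1 -> R1=(0,1,0) value=1
Op 4: merge R1<->R2 -> R1=(0,1,4) R2=(0,1,4)
Op 5: inc R2 by 4 -> R2=(0,1,8) value=9
Op 6: inc R0 by 2 -> R0=(2,0,0) value=2
Op 7: inc R0 by 2 -> R0=(4,0,0) value=4
Op 8: merge R0<->R1 -> R0=(4,1,4) R1=(4,1,4)
Op 9: merge R1<->R0 -> R1=(4,1,4) R0=(4,1,4)
Op 10: merge R2<->R1 -> R2=(4,1,8) R1=(4,1,8)
Op 11: inc R1 by 2 -> R1=(4,3,8) value=15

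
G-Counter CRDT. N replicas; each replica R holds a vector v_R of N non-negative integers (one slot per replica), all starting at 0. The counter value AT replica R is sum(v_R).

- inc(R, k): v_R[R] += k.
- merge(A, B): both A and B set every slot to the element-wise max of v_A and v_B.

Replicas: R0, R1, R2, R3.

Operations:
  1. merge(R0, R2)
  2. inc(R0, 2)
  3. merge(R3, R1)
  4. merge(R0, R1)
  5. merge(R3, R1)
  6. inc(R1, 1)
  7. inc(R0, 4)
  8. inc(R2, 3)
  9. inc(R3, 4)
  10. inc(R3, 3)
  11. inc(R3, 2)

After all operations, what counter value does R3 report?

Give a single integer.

Answer: 11

Derivation:
Op 1: merge R0<->R2 -> R0=(0,0,0,0) R2=(0,0,0,0)
Op 2: inc R0 by 2 -> R0=(2,0,0,0) value=2
Op 3: merge R3<->R1 -> R3=(0,0,0,0) R1=(0,0,0,0)
Op 4: merge R0<->R1 -> R0=(2,0,0,0) R1=(2,0,0,0)
Op 5: merge R3<->R1 -> R3=(2,0,0,0) R1=(2,0,0,0)
Op 6: inc R1 by 1 -> R1=(2,1,0,0) value=3
Op 7: inc R0 by 4 -> R0=(6,0,0,0) value=6
Op 8: inc R2 by 3 -> R2=(0,0,3,0) value=3
Op 9: inc R3 by 4 -> R3=(2,0,0,4) value=6
Op 10: inc R3 by 3 -> R3=(2,0,0,7) value=9
Op 11: inc R3 by 2 -> R3=(2,0,0,9) value=11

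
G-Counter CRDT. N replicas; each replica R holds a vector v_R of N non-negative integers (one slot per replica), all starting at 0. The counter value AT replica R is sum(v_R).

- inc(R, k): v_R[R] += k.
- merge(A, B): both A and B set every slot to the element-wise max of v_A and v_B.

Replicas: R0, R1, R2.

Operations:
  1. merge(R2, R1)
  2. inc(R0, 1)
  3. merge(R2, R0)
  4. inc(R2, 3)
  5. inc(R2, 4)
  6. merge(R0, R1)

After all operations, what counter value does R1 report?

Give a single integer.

Answer: 1

Derivation:
Op 1: merge R2<->R1 -> R2=(0,0,0) R1=(0,0,0)
Op 2: inc R0 by 1 -> R0=(1,0,0) value=1
Op 3: merge R2<->R0 -> R2=(1,0,0) R0=(1,0,0)
Op 4: inc R2 by 3 -> R2=(1,0,3) value=4
Op 5: inc R2 by 4 -> R2=(1,0,7) value=8
Op 6: merge R0<->R1 -> R0=(1,0,0) R1=(1,0,0)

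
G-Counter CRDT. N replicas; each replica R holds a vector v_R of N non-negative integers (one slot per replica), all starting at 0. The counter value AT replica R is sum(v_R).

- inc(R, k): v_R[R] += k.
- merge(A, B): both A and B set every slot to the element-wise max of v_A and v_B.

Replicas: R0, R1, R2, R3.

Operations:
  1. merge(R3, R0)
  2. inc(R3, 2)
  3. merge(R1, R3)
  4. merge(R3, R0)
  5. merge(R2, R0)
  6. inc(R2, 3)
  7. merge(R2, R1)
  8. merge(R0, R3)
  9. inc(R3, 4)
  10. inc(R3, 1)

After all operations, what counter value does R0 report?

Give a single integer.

Answer: 2

Derivation:
Op 1: merge R3<->R0 -> R3=(0,0,0,0) R0=(0,0,0,0)
Op 2: inc R3 by 2 -> R3=(0,0,0,2) value=2
Op 3: merge R1<->R3 -> R1=(0,0,0,2) R3=(0,0,0,2)
Op 4: merge R3<->R0 -> R3=(0,0,0,2) R0=(0,0,0,2)
Op 5: merge R2<->R0 -> R2=(0,0,0,2) R0=(0,0,0,2)
Op 6: inc R2 by 3 -> R2=(0,0,3,2) value=5
Op 7: merge R2<->R1 -> R2=(0,0,3,2) R1=(0,0,3,2)
Op 8: merge R0<->R3 -> R0=(0,0,0,2) R3=(0,0,0,2)
Op 9: inc R3 by 4 -> R3=(0,0,0,6) value=6
Op 10: inc R3 by 1 -> R3=(0,0,0,7) value=7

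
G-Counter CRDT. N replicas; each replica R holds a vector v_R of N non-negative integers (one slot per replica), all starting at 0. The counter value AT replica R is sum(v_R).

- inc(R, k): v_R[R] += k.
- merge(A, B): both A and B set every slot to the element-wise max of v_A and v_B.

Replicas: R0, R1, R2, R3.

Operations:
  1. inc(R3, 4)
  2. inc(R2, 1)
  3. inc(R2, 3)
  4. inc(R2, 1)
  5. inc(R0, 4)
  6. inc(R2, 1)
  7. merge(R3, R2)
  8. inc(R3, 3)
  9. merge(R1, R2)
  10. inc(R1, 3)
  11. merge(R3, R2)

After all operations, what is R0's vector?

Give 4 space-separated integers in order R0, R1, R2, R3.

Op 1: inc R3 by 4 -> R3=(0,0,0,4) value=4
Op 2: inc R2 by 1 -> R2=(0,0,1,0) value=1
Op 3: inc R2 by 3 -> R2=(0,0,4,0) value=4
Op 4: inc R2 by 1 -> R2=(0,0,5,0) value=5
Op 5: inc R0 by 4 -> R0=(4,0,0,0) value=4
Op 6: inc R2 by 1 -> R2=(0,0,6,0) value=6
Op 7: merge R3<->R2 -> R3=(0,0,6,4) R2=(0,0,6,4)
Op 8: inc R3 by 3 -> R3=(0,0,6,7) value=13
Op 9: merge R1<->R2 -> R1=(0,0,6,4) R2=(0,0,6,4)
Op 10: inc R1 by 3 -> R1=(0,3,6,4) value=13
Op 11: merge R3<->R2 -> R3=(0,0,6,7) R2=(0,0,6,7)

Answer: 4 0 0 0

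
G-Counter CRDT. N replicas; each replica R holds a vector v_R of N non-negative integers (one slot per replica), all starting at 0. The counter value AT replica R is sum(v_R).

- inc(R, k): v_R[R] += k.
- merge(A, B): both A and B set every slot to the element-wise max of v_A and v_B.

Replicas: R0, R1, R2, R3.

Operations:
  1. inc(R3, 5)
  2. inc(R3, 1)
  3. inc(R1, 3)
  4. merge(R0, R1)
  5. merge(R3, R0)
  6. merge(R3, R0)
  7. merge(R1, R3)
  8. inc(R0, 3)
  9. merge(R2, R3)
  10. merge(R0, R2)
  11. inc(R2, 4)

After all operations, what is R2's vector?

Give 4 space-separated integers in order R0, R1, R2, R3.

Op 1: inc R3 by 5 -> R3=(0,0,0,5) value=5
Op 2: inc R3 by 1 -> R3=(0,0,0,6) value=6
Op 3: inc R1 by 3 -> R1=(0,3,0,0) value=3
Op 4: merge R0<->R1 -> R0=(0,3,0,0) R1=(0,3,0,0)
Op 5: merge R3<->R0 -> R3=(0,3,0,6) R0=(0,3,0,6)
Op 6: merge R3<->R0 -> R3=(0,3,0,6) R0=(0,3,0,6)
Op 7: merge R1<->R3 -> R1=(0,3,0,6) R3=(0,3,0,6)
Op 8: inc R0 by 3 -> R0=(3,3,0,6) value=12
Op 9: merge R2<->R3 -> R2=(0,3,0,6) R3=(0,3,0,6)
Op 10: merge R0<->R2 -> R0=(3,3,0,6) R2=(3,3,0,6)
Op 11: inc R2 by 4 -> R2=(3,3,4,6) value=16

Answer: 3 3 4 6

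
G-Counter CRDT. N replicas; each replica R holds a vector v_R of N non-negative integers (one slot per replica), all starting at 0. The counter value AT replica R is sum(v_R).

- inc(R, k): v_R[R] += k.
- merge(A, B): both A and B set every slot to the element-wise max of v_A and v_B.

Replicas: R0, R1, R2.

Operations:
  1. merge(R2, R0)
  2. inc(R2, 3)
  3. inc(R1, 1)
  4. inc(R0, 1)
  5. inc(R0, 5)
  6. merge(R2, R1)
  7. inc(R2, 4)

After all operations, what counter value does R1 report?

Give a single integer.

Op 1: merge R2<->R0 -> R2=(0,0,0) R0=(0,0,0)
Op 2: inc R2 by 3 -> R2=(0,0,3) value=3
Op 3: inc R1 by 1 -> R1=(0,1,0) value=1
Op 4: inc R0 by 1 -> R0=(1,0,0) value=1
Op 5: inc R0 by 5 -> R0=(6,0,0) value=6
Op 6: merge R2<->R1 -> R2=(0,1,3) R1=(0,1,3)
Op 7: inc R2 by 4 -> R2=(0,1,7) value=8

Answer: 4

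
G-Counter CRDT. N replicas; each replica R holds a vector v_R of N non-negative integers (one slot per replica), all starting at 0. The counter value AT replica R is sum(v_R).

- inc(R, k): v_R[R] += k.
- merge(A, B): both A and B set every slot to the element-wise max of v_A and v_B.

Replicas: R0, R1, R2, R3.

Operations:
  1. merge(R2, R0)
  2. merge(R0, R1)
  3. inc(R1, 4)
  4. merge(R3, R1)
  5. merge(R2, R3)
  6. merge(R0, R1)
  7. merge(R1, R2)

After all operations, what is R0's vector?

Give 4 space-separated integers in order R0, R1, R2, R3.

Answer: 0 4 0 0

Derivation:
Op 1: merge R2<->R0 -> R2=(0,0,0,0) R0=(0,0,0,0)
Op 2: merge R0<->R1 -> R0=(0,0,0,0) R1=(0,0,0,0)
Op 3: inc R1 by 4 -> R1=(0,4,0,0) value=4
Op 4: merge R3<->R1 -> R3=(0,4,0,0) R1=(0,4,0,0)
Op 5: merge R2<->R3 -> R2=(0,4,0,0) R3=(0,4,0,0)
Op 6: merge R0<->R1 -> R0=(0,4,0,0) R1=(0,4,0,0)
Op 7: merge R1<->R2 -> R1=(0,4,0,0) R2=(0,4,0,0)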